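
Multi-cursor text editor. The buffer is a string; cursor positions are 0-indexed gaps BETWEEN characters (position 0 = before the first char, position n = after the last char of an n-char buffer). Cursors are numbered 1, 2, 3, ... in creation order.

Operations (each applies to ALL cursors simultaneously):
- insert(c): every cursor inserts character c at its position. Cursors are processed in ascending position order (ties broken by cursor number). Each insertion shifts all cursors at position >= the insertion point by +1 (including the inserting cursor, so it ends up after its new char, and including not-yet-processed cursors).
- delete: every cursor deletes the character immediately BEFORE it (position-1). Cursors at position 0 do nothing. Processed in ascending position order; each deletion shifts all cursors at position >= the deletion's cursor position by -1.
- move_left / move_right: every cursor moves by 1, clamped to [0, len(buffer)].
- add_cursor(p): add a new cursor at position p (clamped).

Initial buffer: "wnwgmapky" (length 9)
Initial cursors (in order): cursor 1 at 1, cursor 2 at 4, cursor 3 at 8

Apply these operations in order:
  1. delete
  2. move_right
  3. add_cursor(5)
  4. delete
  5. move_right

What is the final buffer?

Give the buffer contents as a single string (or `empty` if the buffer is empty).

After op 1 (delete): buffer="nwmapy" (len 6), cursors c1@0 c2@2 c3@5, authorship ......
After op 2 (move_right): buffer="nwmapy" (len 6), cursors c1@1 c2@3 c3@6, authorship ......
After op 3 (add_cursor(5)): buffer="nwmapy" (len 6), cursors c1@1 c2@3 c4@5 c3@6, authorship ......
After op 4 (delete): buffer="wa" (len 2), cursors c1@0 c2@1 c3@2 c4@2, authorship ..
After op 5 (move_right): buffer="wa" (len 2), cursors c1@1 c2@2 c3@2 c4@2, authorship ..

Answer: wa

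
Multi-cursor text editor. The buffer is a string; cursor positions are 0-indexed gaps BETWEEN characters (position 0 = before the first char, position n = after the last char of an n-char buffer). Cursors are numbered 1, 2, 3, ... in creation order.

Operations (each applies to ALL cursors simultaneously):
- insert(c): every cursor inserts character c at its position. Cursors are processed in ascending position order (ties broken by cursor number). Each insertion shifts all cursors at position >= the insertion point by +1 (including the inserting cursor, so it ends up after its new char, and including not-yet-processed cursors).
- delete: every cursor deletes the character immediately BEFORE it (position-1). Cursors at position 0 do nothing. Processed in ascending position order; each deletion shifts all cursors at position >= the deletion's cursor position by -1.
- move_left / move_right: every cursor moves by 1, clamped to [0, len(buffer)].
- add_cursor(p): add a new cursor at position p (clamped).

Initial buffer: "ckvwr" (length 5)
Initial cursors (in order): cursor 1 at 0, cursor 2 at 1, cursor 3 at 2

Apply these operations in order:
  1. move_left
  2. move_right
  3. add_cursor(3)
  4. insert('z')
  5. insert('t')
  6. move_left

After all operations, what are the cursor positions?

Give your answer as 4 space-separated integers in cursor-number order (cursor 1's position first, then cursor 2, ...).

After op 1 (move_left): buffer="ckvwr" (len 5), cursors c1@0 c2@0 c3@1, authorship .....
After op 2 (move_right): buffer="ckvwr" (len 5), cursors c1@1 c2@1 c3@2, authorship .....
After op 3 (add_cursor(3)): buffer="ckvwr" (len 5), cursors c1@1 c2@1 c3@2 c4@3, authorship .....
After op 4 (insert('z')): buffer="czzkzvzwr" (len 9), cursors c1@3 c2@3 c3@5 c4@7, authorship .12.3.4..
After op 5 (insert('t')): buffer="czzttkztvztwr" (len 13), cursors c1@5 c2@5 c3@8 c4@11, authorship .1212.33.44..
After op 6 (move_left): buffer="czzttkztvztwr" (len 13), cursors c1@4 c2@4 c3@7 c4@10, authorship .1212.33.44..

Answer: 4 4 7 10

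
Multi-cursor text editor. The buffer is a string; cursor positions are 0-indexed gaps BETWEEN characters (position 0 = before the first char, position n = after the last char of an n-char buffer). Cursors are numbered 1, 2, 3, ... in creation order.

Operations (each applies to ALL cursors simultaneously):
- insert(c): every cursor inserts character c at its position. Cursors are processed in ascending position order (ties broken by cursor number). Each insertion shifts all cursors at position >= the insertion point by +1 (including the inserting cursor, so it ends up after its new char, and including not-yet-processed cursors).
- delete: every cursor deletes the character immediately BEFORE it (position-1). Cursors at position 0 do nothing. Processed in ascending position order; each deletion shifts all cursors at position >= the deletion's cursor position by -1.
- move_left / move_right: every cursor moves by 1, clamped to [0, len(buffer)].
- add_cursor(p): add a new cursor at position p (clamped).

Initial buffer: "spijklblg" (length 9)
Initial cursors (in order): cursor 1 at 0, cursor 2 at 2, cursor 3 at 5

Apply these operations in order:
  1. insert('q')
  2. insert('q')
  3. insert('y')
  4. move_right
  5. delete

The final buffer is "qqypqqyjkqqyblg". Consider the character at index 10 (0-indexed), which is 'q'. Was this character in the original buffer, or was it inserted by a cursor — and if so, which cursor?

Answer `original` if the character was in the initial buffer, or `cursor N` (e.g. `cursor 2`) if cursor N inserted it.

After op 1 (insert('q')): buffer="qspqijkqlblg" (len 12), cursors c1@1 c2@4 c3@8, authorship 1..2...3....
After op 2 (insert('q')): buffer="qqspqqijkqqlblg" (len 15), cursors c1@2 c2@6 c3@11, authorship 11..22...33....
After op 3 (insert('y')): buffer="qqyspqqyijkqqylblg" (len 18), cursors c1@3 c2@8 c3@14, authorship 111..222...333....
After op 4 (move_right): buffer="qqyspqqyijkqqylblg" (len 18), cursors c1@4 c2@9 c3@15, authorship 111..222...333....
After op 5 (delete): buffer="qqypqqyjkqqyblg" (len 15), cursors c1@3 c2@7 c3@12, authorship 111.222..333...
Authorship (.=original, N=cursor N): 1 1 1 . 2 2 2 . . 3 3 3 . . .
Index 10: author = 3

Answer: cursor 3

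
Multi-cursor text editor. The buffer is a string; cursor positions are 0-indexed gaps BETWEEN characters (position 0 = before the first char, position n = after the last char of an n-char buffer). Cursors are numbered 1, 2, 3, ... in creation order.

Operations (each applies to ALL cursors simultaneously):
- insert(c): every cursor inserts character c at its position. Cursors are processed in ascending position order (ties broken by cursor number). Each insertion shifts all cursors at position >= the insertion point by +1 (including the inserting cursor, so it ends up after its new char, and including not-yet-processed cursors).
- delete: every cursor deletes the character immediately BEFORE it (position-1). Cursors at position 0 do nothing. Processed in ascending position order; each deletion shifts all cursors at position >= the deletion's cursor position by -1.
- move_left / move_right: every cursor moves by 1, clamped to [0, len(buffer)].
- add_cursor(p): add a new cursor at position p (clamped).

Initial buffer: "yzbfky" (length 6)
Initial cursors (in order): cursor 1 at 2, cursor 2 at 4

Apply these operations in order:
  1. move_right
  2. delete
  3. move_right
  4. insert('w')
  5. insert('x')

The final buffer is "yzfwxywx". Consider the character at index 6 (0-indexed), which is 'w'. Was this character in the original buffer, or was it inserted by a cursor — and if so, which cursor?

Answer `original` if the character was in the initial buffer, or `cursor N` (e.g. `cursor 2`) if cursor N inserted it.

Answer: cursor 2

Derivation:
After op 1 (move_right): buffer="yzbfky" (len 6), cursors c1@3 c2@5, authorship ......
After op 2 (delete): buffer="yzfy" (len 4), cursors c1@2 c2@3, authorship ....
After op 3 (move_right): buffer="yzfy" (len 4), cursors c1@3 c2@4, authorship ....
After op 4 (insert('w')): buffer="yzfwyw" (len 6), cursors c1@4 c2@6, authorship ...1.2
After op 5 (insert('x')): buffer="yzfwxywx" (len 8), cursors c1@5 c2@8, authorship ...11.22
Authorship (.=original, N=cursor N): . . . 1 1 . 2 2
Index 6: author = 2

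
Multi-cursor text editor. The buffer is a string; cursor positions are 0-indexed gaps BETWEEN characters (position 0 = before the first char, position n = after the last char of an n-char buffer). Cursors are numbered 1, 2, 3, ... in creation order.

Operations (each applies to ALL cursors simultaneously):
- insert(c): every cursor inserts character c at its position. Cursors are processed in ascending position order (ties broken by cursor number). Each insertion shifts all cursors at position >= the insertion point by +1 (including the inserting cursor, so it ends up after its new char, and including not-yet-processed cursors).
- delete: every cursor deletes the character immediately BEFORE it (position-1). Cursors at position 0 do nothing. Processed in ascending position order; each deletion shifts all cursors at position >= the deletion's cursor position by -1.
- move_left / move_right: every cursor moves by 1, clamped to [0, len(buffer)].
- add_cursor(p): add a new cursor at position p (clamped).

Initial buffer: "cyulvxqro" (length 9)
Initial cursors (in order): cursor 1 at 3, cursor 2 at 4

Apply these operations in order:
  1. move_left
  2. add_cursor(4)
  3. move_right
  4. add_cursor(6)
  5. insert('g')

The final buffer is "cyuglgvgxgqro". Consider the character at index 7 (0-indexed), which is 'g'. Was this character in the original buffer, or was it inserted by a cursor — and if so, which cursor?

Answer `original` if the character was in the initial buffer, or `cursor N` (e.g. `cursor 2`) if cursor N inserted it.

After op 1 (move_left): buffer="cyulvxqro" (len 9), cursors c1@2 c2@3, authorship .........
After op 2 (add_cursor(4)): buffer="cyulvxqro" (len 9), cursors c1@2 c2@3 c3@4, authorship .........
After op 3 (move_right): buffer="cyulvxqro" (len 9), cursors c1@3 c2@4 c3@5, authorship .........
After op 4 (add_cursor(6)): buffer="cyulvxqro" (len 9), cursors c1@3 c2@4 c3@5 c4@6, authorship .........
After op 5 (insert('g')): buffer="cyuglgvgxgqro" (len 13), cursors c1@4 c2@6 c3@8 c4@10, authorship ...1.2.3.4...
Authorship (.=original, N=cursor N): . . . 1 . 2 . 3 . 4 . . .
Index 7: author = 3

Answer: cursor 3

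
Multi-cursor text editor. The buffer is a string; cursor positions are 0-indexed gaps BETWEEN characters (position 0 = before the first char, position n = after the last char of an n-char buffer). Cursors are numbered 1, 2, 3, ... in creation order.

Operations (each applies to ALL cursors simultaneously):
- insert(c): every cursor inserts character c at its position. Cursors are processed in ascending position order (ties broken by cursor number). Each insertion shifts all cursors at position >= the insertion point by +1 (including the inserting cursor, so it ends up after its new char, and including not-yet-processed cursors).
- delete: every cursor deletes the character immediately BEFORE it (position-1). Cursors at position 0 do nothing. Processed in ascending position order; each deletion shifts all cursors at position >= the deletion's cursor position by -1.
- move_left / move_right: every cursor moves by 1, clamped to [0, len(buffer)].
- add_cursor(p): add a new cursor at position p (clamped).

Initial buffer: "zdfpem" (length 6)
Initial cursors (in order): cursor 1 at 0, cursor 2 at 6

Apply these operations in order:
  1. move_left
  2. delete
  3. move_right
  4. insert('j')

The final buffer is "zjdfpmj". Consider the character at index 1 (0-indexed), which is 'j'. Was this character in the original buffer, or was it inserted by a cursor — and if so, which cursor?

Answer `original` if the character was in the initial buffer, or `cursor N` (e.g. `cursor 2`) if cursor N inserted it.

Answer: cursor 1

Derivation:
After op 1 (move_left): buffer="zdfpem" (len 6), cursors c1@0 c2@5, authorship ......
After op 2 (delete): buffer="zdfpm" (len 5), cursors c1@0 c2@4, authorship .....
After op 3 (move_right): buffer="zdfpm" (len 5), cursors c1@1 c2@5, authorship .....
After op 4 (insert('j')): buffer="zjdfpmj" (len 7), cursors c1@2 c2@7, authorship .1....2
Authorship (.=original, N=cursor N): . 1 . . . . 2
Index 1: author = 1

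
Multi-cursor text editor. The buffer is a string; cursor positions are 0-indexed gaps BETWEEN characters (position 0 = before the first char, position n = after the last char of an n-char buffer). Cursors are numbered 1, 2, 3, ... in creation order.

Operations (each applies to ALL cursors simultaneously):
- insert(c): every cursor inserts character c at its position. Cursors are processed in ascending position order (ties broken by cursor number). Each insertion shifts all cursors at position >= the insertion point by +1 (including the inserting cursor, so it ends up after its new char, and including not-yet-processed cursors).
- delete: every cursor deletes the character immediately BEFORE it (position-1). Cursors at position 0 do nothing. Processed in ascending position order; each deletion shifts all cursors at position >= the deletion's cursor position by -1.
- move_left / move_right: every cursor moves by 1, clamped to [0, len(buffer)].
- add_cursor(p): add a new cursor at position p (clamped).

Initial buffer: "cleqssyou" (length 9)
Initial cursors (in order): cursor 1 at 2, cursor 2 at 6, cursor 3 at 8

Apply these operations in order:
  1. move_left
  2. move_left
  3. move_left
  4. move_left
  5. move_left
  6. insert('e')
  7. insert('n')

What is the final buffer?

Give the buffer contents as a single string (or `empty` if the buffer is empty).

After op 1 (move_left): buffer="cleqssyou" (len 9), cursors c1@1 c2@5 c3@7, authorship .........
After op 2 (move_left): buffer="cleqssyou" (len 9), cursors c1@0 c2@4 c3@6, authorship .........
After op 3 (move_left): buffer="cleqssyou" (len 9), cursors c1@0 c2@3 c3@5, authorship .........
After op 4 (move_left): buffer="cleqssyou" (len 9), cursors c1@0 c2@2 c3@4, authorship .........
After op 5 (move_left): buffer="cleqssyou" (len 9), cursors c1@0 c2@1 c3@3, authorship .........
After op 6 (insert('e')): buffer="eceleeqssyou" (len 12), cursors c1@1 c2@3 c3@6, authorship 1.2..3......
After op 7 (insert('n')): buffer="encenleenqssyou" (len 15), cursors c1@2 c2@5 c3@9, authorship 11.22..33......

Answer: encenleenqssyou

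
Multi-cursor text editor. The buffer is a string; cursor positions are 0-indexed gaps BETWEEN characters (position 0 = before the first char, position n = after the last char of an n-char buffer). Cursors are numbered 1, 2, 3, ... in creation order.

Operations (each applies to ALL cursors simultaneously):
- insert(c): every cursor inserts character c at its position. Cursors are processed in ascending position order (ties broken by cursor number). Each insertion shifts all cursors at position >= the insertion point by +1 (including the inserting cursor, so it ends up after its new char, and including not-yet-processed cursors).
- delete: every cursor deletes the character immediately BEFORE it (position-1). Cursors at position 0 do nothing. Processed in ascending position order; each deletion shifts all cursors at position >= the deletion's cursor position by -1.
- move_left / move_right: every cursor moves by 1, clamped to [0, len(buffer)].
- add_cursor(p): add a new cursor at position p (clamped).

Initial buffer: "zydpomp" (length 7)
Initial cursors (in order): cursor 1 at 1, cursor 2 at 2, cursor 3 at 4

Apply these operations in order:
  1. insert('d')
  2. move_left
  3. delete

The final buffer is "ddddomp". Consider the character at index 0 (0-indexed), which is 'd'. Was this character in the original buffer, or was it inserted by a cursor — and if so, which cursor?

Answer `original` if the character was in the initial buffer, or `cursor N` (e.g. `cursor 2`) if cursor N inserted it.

Answer: cursor 1

Derivation:
After op 1 (insert('d')): buffer="zdyddpdomp" (len 10), cursors c1@2 c2@4 c3@7, authorship .1.2..3...
After op 2 (move_left): buffer="zdyddpdomp" (len 10), cursors c1@1 c2@3 c3@6, authorship .1.2..3...
After op 3 (delete): buffer="ddddomp" (len 7), cursors c1@0 c2@1 c3@3, authorship 12.3...
Authorship (.=original, N=cursor N): 1 2 . 3 . . .
Index 0: author = 1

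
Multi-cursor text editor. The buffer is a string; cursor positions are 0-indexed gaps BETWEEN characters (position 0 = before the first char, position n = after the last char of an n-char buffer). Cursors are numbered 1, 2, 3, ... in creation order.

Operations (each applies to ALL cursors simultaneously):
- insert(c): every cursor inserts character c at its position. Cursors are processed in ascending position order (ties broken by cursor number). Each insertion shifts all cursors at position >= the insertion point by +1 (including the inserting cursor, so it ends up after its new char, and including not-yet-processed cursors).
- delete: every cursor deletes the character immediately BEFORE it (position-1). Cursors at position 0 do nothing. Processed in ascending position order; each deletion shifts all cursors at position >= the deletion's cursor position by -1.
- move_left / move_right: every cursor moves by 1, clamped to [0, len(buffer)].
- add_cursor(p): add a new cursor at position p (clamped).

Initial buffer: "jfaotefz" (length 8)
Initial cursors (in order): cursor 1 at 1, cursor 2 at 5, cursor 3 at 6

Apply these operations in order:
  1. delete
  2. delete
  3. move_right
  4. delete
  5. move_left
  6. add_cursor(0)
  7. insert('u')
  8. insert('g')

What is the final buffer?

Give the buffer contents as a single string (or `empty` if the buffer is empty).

Answer: uuuuggggz

Derivation:
After op 1 (delete): buffer="faofz" (len 5), cursors c1@0 c2@3 c3@3, authorship .....
After op 2 (delete): buffer="ffz" (len 3), cursors c1@0 c2@1 c3@1, authorship ...
After op 3 (move_right): buffer="ffz" (len 3), cursors c1@1 c2@2 c3@2, authorship ...
After op 4 (delete): buffer="z" (len 1), cursors c1@0 c2@0 c3@0, authorship .
After op 5 (move_left): buffer="z" (len 1), cursors c1@0 c2@0 c3@0, authorship .
After op 6 (add_cursor(0)): buffer="z" (len 1), cursors c1@0 c2@0 c3@0 c4@0, authorship .
After op 7 (insert('u')): buffer="uuuuz" (len 5), cursors c1@4 c2@4 c3@4 c4@4, authorship 1234.
After op 8 (insert('g')): buffer="uuuuggggz" (len 9), cursors c1@8 c2@8 c3@8 c4@8, authorship 12341234.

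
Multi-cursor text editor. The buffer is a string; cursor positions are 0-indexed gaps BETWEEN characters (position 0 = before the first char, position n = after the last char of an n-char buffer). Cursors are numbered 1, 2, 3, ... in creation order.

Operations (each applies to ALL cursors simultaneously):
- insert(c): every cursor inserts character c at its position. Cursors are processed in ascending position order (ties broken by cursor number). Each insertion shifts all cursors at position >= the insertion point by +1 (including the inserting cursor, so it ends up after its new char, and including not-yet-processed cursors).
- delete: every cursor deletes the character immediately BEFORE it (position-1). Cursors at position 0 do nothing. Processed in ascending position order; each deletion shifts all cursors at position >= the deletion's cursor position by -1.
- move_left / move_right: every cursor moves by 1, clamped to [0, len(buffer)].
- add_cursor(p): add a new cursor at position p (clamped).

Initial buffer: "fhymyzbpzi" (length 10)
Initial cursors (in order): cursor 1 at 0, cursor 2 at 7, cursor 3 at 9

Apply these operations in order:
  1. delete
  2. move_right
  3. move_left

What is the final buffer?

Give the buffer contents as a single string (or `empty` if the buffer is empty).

Answer: fhymyzpi

Derivation:
After op 1 (delete): buffer="fhymyzpi" (len 8), cursors c1@0 c2@6 c3@7, authorship ........
After op 2 (move_right): buffer="fhymyzpi" (len 8), cursors c1@1 c2@7 c3@8, authorship ........
After op 3 (move_left): buffer="fhymyzpi" (len 8), cursors c1@0 c2@6 c3@7, authorship ........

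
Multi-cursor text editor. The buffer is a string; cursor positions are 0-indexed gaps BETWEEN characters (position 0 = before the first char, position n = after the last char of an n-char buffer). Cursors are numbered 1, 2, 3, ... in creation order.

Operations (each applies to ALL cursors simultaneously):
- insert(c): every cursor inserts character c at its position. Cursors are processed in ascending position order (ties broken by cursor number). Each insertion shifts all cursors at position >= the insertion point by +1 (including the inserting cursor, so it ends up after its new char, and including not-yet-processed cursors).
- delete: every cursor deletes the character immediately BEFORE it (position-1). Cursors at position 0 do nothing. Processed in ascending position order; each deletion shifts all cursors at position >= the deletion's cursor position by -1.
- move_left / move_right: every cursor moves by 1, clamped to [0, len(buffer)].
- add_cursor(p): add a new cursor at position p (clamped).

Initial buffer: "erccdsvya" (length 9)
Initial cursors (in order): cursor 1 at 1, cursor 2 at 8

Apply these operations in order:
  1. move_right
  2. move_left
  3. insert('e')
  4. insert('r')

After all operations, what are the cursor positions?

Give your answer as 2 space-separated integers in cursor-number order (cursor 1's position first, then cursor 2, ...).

After op 1 (move_right): buffer="erccdsvya" (len 9), cursors c1@2 c2@9, authorship .........
After op 2 (move_left): buffer="erccdsvya" (len 9), cursors c1@1 c2@8, authorship .........
After op 3 (insert('e')): buffer="eerccdsvyea" (len 11), cursors c1@2 c2@10, authorship .1.......2.
After op 4 (insert('r')): buffer="eerrccdsvyera" (len 13), cursors c1@3 c2@12, authorship .11.......22.

Answer: 3 12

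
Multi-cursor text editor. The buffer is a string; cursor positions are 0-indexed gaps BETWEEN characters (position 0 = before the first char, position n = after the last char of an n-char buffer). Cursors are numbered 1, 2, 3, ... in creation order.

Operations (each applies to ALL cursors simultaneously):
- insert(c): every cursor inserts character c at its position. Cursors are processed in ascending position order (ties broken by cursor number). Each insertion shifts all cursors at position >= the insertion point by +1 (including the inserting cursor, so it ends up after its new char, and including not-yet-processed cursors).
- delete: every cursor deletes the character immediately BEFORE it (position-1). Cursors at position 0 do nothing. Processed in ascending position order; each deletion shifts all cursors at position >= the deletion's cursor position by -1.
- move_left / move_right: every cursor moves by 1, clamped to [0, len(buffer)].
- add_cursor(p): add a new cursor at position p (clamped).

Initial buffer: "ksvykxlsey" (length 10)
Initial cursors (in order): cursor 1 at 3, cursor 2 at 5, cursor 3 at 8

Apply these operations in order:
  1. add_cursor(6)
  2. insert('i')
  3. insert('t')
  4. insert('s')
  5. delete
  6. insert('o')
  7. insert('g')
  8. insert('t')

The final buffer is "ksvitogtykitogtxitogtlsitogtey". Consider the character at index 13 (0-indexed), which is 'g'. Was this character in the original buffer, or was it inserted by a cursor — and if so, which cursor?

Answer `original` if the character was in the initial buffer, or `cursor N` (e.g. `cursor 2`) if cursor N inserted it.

After op 1 (add_cursor(6)): buffer="ksvykxlsey" (len 10), cursors c1@3 c2@5 c4@6 c3@8, authorship ..........
After op 2 (insert('i')): buffer="ksviykixilsiey" (len 14), cursors c1@4 c2@7 c4@9 c3@12, authorship ...1..2.4..3..
After op 3 (insert('t')): buffer="ksvitykitxitlsitey" (len 18), cursors c1@5 c2@9 c4@12 c3@16, authorship ...11..22.44..33..
After op 4 (insert('s')): buffer="ksvitsykitsxitslsitsey" (len 22), cursors c1@6 c2@11 c4@15 c3@20, authorship ...111..222.444..333..
After op 5 (delete): buffer="ksvitykitxitlsitey" (len 18), cursors c1@5 c2@9 c4@12 c3@16, authorship ...11..22.44..33..
After op 6 (insert('o')): buffer="ksvitoykitoxitolsitoey" (len 22), cursors c1@6 c2@11 c4@15 c3@20, authorship ...111..222.444..333..
After op 7 (insert('g')): buffer="ksvitogykitogxitoglsitogey" (len 26), cursors c1@7 c2@13 c4@18 c3@24, authorship ...1111..2222.4444..3333..
After op 8 (insert('t')): buffer="ksvitogtykitogtxitogtlsitogtey" (len 30), cursors c1@8 c2@15 c4@21 c3@28, authorship ...11111..22222.44444..33333..
Authorship (.=original, N=cursor N): . . . 1 1 1 1 1 . . 2 2 2 2 2 . 4 4 4 4 4 . . 3 3 3 3 3 . .
Index 13: author = 2

Answer: cursor 2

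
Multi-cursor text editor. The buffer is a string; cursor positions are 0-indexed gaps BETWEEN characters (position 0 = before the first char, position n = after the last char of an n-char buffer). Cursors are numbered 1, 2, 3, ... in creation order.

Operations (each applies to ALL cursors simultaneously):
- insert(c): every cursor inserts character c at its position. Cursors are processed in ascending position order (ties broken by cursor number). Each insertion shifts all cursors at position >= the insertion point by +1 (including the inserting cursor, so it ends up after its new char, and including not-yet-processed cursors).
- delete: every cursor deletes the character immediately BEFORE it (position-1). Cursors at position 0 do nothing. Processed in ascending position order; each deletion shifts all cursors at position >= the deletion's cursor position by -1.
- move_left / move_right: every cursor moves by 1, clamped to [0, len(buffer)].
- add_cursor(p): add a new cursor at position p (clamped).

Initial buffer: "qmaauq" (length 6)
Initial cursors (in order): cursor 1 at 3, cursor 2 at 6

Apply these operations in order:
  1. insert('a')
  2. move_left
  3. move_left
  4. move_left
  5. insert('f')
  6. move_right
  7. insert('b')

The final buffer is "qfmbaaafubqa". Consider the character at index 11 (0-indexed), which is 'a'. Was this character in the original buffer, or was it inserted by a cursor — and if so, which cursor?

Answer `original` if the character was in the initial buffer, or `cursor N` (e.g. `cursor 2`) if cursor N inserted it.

Answer: cursor 2

Derivation:
After op 1 (insert('a')): buffer="qmaaauqa" (len 8), cursors c1@4 c2@8, authorship ...1...2
After op 2 (move_left): buffer="qmaaauqa" (len 8), cursors c1@3 c2@7, authorship ...1...2
After op 3 (move_left): buffer="qmaaauqa" (len 8), cursors c1@2 c2@6, authorship ...1...2
After op 4 (move_left): buffer="qmaaauqa" (len 8), cursors c1@1 c2@5, authorship ...1...2
After op 5 (insert('f')): buffer="qfmaaafuqa" (len 10), cursors c1@2 c2@7, authorship .1..1.2..2
After op 6 (move_right): buffer="qfmaaafuqa" (len 10), cursors c1@3 c2@8, authorship .1..1.2..2
After op 7 (insert('b')): buffer="qfmbaaafubqa" (len 12), cursors c1@4 c2@10, authorship .1.1.1.2.2.2
Authorship (.=original, N=cursor N): . 1 . 1 . 1 . 2 . 2 . 2
Index 11: author = 2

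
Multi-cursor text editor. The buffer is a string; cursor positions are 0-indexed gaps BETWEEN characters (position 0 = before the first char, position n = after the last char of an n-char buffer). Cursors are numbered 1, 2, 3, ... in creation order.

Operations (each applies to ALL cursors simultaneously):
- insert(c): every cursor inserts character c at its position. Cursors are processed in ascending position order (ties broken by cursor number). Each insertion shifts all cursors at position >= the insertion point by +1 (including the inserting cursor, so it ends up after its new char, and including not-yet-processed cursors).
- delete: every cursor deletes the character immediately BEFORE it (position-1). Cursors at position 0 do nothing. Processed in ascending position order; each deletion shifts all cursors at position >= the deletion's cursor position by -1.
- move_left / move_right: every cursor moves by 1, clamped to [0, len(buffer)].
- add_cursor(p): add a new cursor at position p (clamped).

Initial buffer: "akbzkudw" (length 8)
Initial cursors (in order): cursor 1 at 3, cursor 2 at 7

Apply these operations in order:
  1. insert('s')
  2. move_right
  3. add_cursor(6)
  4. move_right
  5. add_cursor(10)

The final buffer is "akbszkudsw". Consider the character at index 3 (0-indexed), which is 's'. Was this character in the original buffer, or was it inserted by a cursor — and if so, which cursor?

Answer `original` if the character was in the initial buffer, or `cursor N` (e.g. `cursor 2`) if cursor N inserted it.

After op 1 (insert('s')): buffer="akbszkudsw" (len 10), cursors c1@4 c2@9, authorship ...1....2.
After op 2 (move_right): buffer="akbszkudsw" (len 10), cursors c1@5 c2@10, authorship ...1....2.
After op 3 (add_cursor(6)): buffer="akbszkudsw" (len 10), cursors c1@5 c3@6 c2@10, authorship ...1....2.
After op 4 (move_right): buffer="akbszkudsw" (len 10), cursors c1@6 c3@7 c2@10, authorship ...1....2.
After op 5 (add_cursor(10)): buffer="akbszkudsw" (len 10), cursors c1@6 c3@7 c2@10 c4@10, authorship ...1....2.
Authorship (.=original, N=cursor N): . . . 1 . . . . 2 .
Index 3: author = 1

Answer: cursor 1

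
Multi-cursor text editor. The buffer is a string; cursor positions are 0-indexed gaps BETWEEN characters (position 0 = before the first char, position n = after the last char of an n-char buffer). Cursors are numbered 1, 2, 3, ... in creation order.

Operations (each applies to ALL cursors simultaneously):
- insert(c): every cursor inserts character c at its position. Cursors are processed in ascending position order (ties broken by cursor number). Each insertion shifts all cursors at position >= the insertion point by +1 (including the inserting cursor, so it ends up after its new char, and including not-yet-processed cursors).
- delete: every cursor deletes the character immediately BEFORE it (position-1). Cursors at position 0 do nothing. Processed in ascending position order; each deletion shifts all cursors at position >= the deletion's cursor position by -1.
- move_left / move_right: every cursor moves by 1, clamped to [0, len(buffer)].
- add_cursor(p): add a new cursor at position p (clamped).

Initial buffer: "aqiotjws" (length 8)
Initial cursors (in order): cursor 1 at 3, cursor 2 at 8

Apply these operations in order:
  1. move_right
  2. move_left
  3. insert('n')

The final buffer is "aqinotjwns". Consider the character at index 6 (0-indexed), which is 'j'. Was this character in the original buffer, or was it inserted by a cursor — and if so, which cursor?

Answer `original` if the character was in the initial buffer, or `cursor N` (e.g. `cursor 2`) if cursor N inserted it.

Answer: original

Derivation:
After op 1 (move_right): buffer="aqiotjws" (len 8), cursors c1@4 c2@8, authorship ........
After op 2 (move_left): buffer="aqiotjws" (len 8), cursors c1@3 c2@7, authorship ........
After op 3 (insert('n')): buffer="aqinotjwns" (len 10), cursors c1@4 c2@9, authorship ...1....2.
Authorship (.=original, N=cursor N): . . . 1 . . . . 2 .
Index 6: author = original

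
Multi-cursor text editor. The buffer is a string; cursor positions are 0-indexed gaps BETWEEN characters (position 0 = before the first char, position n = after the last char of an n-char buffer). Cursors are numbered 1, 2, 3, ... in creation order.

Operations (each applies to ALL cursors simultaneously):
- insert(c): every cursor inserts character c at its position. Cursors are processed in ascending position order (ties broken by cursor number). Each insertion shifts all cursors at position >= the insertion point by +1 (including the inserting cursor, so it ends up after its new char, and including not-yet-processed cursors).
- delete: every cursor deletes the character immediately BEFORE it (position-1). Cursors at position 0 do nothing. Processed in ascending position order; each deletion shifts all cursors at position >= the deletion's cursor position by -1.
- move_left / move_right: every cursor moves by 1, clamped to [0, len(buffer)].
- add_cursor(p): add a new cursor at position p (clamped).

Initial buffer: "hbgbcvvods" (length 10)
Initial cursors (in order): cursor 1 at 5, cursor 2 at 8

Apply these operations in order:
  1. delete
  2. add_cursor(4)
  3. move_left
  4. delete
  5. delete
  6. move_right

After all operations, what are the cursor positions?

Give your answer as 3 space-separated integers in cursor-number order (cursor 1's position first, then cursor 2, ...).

Answer: 1 1 1

Derivation:
After op 1 (delete): buffer="hbgbvvds" (len 8), cursors c1@4 c2@6, authorship ........
After op 2 (add_cursor(4)): buffer="hbgbvvds" (len 8), cursors c1@4 c3@4 c2@6, authorship ........
After op 3 (move_left): buffer="hbgbvvds" (len 8), cursors c1@3 c3@3 c2@5, authorship ........
After op 4 (delete): buffer="hbvds" (len 5), cursors c1@1 c3@1 c2@2, authorship .....
After op 5 (delete): buffer="vds" (len 3), cursors c1@0 c2@0 c3@0, authorship ...
After op 6 (move_right): buffer="vds" (len 3), cursors c1@1 c2@1 c3@1, authorship ...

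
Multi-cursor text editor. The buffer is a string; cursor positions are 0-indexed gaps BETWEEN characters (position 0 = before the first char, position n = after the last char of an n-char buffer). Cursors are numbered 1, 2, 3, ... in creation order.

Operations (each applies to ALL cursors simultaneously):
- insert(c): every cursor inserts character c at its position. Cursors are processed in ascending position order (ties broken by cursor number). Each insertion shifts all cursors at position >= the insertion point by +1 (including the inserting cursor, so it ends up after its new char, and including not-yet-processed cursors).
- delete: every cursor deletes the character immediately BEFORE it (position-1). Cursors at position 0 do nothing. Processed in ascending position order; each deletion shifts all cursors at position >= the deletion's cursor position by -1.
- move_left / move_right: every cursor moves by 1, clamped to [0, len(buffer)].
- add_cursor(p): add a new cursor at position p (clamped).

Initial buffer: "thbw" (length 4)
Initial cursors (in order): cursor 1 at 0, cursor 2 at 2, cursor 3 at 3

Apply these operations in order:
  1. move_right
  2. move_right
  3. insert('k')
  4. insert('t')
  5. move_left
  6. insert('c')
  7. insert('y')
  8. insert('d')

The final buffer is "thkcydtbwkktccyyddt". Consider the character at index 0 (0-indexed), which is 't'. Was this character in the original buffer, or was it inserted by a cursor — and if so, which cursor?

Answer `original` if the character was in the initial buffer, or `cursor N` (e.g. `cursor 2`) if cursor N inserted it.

After op 1 (move_right): buffer="thbw" (len 4), cursors c1@1 c2@3 c3@4, authorship ....
After op 2 (move_right): buffer="thbw" (len 4), cursors c1@2 c2@4 c3@4, authorship ....
After op 3 (insert('k')): buffer="thkbwkk" (len 7), cursors c1@3 c2@7 c3@7, authorship ..1..23
After op 4 (insert('t')): buffer="thktbwkktt" (len 10), cursors c1@4 c2@10 c3@10, authorship ..11..2323
After op 5 (move_left): buffer="thktbwkktt" (len 10), cursors c1@3 c2@9 c3@9, authorship ..11..2323
After op 6 (insert('c')): buffer="thkctbwkktcct" (len 13), cursors c1@4 c2@12 c3@12, authorship ..111..232233
After op 7 (insert('y')): buffer="thkcytbwkktccyyt" (len 16), cursors c1@5 c2@15 c3@15, authorship ..1111..23223233
After op 8 (insert('d')): buffer="thkcydtbwkktccyyddt" (len 19), cursors c1@6 c2@18 c3@18, authorship ..11111..2322323233
Authorship (.=original, N=cursor N): . . 1 1 1 1 1 . . 2 3 2 2 3 2 3 2 3 3
Index 0: author = original

Answer: original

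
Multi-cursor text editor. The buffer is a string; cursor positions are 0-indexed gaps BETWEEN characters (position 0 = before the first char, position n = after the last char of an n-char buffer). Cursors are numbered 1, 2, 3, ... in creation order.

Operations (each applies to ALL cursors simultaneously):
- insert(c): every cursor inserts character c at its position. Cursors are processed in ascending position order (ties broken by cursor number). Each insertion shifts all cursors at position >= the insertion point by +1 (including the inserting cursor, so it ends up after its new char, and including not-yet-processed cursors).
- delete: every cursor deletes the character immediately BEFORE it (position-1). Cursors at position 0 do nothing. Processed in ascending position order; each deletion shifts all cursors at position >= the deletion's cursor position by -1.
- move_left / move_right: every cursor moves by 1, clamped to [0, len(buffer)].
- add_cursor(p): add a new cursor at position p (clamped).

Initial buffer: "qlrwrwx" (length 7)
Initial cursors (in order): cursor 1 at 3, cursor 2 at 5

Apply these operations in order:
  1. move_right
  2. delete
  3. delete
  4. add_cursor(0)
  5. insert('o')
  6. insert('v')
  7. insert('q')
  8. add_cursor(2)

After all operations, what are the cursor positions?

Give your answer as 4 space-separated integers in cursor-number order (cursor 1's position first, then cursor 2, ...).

After op 1 (move_right): buffer="qlrwrwx" (len 7), cursors c1@4 c2@6, authorship .......
After op 2 (delete): buffer="qlrrx" (len 5), cursors c1@3 c2@4, authorship .....
After op 3 (delete): buffer="qlx" (len 3), cursors c1@2 c2@2, authorship ...
After op 4 (add_cursor(0)): buffer="qlx" (len 3), cursors c3@0 c1@2 c2@2, authorship ...
After op 5 (insert('o')): buffer="oqloox" (len 6), cursors c3@1 c1@5 c2@5, authorship 3..12.
After op 6 (insert('v')): buffer="ovqloovvx" (len 9), cursors c3@2 c1@8 c2@8, authorship 33..1212.
After op 7 (insert('q')): buffer="ovqqloovvqqx" (len 12), cursors c3@3 c1@11 c2@11, authorship 333..121212.
After op 8 (add_cursor(2)): buffer="ovqqloovvqqx" (len 12), cursors c4@2 c3@3 c1@11 c2@11, authorship 333..121212.

Answer: 11 11 3 2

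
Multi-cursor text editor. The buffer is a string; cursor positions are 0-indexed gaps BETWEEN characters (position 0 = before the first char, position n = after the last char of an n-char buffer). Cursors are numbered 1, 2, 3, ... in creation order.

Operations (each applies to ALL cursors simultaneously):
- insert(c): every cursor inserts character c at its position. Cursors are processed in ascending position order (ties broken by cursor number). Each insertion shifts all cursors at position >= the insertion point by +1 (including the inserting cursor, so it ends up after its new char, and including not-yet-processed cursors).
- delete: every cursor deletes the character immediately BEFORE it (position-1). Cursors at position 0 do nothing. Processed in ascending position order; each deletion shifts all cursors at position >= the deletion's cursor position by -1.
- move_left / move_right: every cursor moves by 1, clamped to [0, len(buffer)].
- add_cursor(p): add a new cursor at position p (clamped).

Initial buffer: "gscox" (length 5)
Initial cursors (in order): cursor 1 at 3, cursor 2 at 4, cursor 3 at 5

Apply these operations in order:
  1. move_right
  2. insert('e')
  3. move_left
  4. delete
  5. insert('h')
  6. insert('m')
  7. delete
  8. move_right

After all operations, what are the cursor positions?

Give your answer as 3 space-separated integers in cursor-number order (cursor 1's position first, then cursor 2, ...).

After op 1 (move_right): buffer="gscox" (len 5), cursors c1@4 c2@5 c3@5, authorship .....
After op 2 (insert('e')): buffer="gscoexee" (len 8), cursors c1@5 c2@8 c3@8, authorship ....1.23
After op 3 (move_left): buffer="gscoexee" (len 8), cursors c1@4 c2@7 c3@7, authorship ....1.23
After op 4 (delete): buffer="gscee" (len 5), cursors c1@3 c2@4 c3@4, authorship ...13
After op 5 (insert('h')): buffer="gschehhe" (len 8), cursors c1@4 c2@7 c3@7, authorship ...11233
After op 6 (insert('m')): buffer="gschmehhmme" (len 11), cursors c1@5 c2@10 c3@10, authorship ...11123233
After op 7 (delete): buffer="gschehhe" (len 8), cursors c1@4 c2@7 c3@7, authorship ...11233
After op 8 (move_right): buffer="gschehhe" (len 8), cursors c1@5 c2@8 c3@8, authorship ...11233

Answer: 5 8 8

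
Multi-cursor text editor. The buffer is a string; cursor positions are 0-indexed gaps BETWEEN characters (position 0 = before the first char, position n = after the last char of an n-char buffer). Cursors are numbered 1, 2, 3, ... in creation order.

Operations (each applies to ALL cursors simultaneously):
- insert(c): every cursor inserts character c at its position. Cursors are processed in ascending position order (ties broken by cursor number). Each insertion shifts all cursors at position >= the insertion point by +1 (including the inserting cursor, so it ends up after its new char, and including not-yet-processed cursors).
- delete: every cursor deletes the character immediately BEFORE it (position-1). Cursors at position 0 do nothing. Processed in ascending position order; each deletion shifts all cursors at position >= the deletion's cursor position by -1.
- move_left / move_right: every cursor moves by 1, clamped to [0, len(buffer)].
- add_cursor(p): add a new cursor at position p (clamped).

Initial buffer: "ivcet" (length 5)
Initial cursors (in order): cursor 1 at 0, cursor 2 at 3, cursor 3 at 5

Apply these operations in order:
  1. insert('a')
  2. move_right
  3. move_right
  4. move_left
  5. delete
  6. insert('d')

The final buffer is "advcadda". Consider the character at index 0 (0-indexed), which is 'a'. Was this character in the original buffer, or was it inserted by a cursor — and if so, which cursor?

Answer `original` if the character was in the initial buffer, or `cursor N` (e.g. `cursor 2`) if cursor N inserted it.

After op 1 (insert('a')): buffer="aivcaeta" (len 8), cursors c1@1 c2@5 c3@8, authorship 1...2..3
After op 2 (move_right): buffer="aivcaeta" (len 8), cursors c1@2 c2@6 c3@8, authorship 1...2..3
After op 3 (move_right): buffer="aivcaeta" (len 8), cursors c1@3 c2@7 c3@8, authorship 1...2..3
After op 4 (move_left): buffer="aivcaeta" (len 8), cursors c1@2 c2@6 c3@7, authorship 1...2..3
After op 5 (delete): buffer="avcaa" (len 5), cursors c1@1 c2@4 c3@4, authorship 1..23
After op 6 (insert('d')): buffer="advcadda" (len 8), cursors c1@2 c2@7 c3@7, authorship 11..2233
Authorship (.=original, N=cursor N): 1 1 . . 2 2 3 3
Index 0: author = 1

Answer: cursor 1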